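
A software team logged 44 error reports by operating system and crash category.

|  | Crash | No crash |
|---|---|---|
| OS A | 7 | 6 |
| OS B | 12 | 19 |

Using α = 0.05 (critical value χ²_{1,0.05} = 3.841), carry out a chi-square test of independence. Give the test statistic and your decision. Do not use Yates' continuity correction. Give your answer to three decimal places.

Row totals: 13, 31. Column totals: 19, 25. Grand total N = 44.
Expected counts (row total × column total / N):
  OS A, Crash: 13×19/44 = 5.6136
  OS A, No crash: 13×25/44 = 7.3864
  OS B, Crash: 31×19/44 = 13.3864
  OS B, No crash: 31×25/44 = 17.6136
Contributions (O − E)²/E:
  (7 − 5.6136)²/5.6136 = 0.3424
  (6 − 7.3864)²/7.3864 = 0.2602
  (12 − 13.3864)²/13.3864 = 0.1436
  (19 − 17.6136)²/17.6136 = 0.1091
χ² = 0.3424 + 0.2602 + 0.1436 + 0.1091 = 0.855
df = (2−1)(2−1) = 1. Since 0.855 < 3.841, fail to reject the null hypothesis of independence at α = 0.05.

0.855; fail to reject H₀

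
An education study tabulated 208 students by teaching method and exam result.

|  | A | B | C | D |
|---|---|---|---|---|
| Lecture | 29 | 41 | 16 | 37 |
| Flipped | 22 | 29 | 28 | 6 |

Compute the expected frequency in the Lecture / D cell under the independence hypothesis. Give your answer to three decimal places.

Row total (Lecture) = 123; column total (D) = 43; grand total N = 208.
Expected count = (row total × column total) / N = 123 × 43 / 208 = 25.428.

25.428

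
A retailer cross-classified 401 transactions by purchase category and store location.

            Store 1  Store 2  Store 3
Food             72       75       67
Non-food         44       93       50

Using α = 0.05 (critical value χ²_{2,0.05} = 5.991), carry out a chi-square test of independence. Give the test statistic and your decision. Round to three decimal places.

Row totals: 214, 187. Column totals: 116, 168, 117. Grand total N = 401.
Expected counts (row total × column total / N):
  Food, Store 1: 214×116/401 = 61.9052
  Food, Store 2: 214×168/401 = 89.6559
  Food, Store 3: 214×117/401 = 62.4389
  Non-food, Store 1: 187×116/401 = 54.0948
  Non-food, Store 2: 187×168/401 = 78.3441
  Non-food, Store 3: 187×117/401 = 54.5611
Contributions (O − E)²/E:
  (72 − 61.9052)²/61.9052 = 1.6461
  (75 − 89.6559)²/89.6559 = 2.3958
  (67 − 62.4389)²/62.4389 = 0.3332
  (44 − 54.0948)²/54.0948 = 1.8838
  (93 − 78.3441)²/78.3441 = 2.7417
  (50 − 54.5611)²/54.5611 = 0.3813
χ² = 1.6461 + 2.3958 + 0.3332 + 1.8838 + 2.7417 + 0.3813 = 9.382
df = (2−1)(3−1) = 2. Since 9.382 > 5.991, reject the null hypothesis of independence at α = 0.05.

9.382; reject H₀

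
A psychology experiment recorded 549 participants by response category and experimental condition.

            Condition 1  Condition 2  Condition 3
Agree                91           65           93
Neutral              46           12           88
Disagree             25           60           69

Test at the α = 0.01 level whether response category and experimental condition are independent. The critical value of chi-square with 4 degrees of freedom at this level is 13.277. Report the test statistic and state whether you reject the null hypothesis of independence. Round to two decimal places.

Row totals: 249, 146, 154. Column totals: 162, 137, 250. Grand total N = 549.
Expected counts (row total × column total / N):
  Agree, Condition 1: 249×162/549 = 73.475
  Agree, Condition 2: 249×137/549 = 62.137
  Agree, Condition 3: 249×250/549 = 113.388
  Neutral, Condition 1: 146×162/549 = 43.082
  Neutral, Condition 2: 146×137/549 = 36.434
  Neutral, Condition 3: 146×250/549 = 66.485
  Disagree, Condition 1: 154×162/549 = 45.443
  Disagree, Condition 2: 154×137/549 = 38.430
  Disagree, Condition 3: 154×250/549 = 70.128
Contributions (O − E)²/E:
  (91 − 73.475)²/73.475 = 4.1800
  (65 − 62.137)²/62.137 = 0.1319
  (93 − 113.388)²/113.388 = 3.6659
  (46 − 43.082)²/43.082 = 0.1976
  (12 − 36.434)²/36.434 = 16.3864
  (88 − 66.485)²/66.485 = 6.9624
  (25 − 45.443)²/45.443 = 9.1965
  (60 − 38.430)²/38.430 = 12.1068
  (69 − 70.128)²/70.128 = 0.0181
χ² = 4.1800 + 0.1319 + 3.6659 + 0.1976 + 16.3864 + 6.9624 + 9.1965 + 12.1068 + 0.0181 = 52.85
df = (3−1)(3−1) = 4. Since 52.85 > 13.277, reject the null hypothesis of independence at α = 0.01.

52.85; reject H₀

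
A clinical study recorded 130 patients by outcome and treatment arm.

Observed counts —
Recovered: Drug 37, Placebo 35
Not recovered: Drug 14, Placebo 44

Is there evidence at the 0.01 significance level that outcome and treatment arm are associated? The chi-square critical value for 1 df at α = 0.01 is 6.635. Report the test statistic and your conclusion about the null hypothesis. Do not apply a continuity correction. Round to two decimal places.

10.01; reject H₀

Row totals: 72, 58. Column totals: 51, 79. Grand total N = 130.
Expected counts (row total × column total / N):
  Recovered, Drug: 72×51/130 = 28.246
  Recovered, Placebo: 72×79/130 = 43.754
  Not recovered, Drug: 58×51/130 = 22.754
  Not recovered, Placebo: 58×79/130 = 35.246
Contributions (O − E)²/E:
  (37 − 28.246)²/28.246 = 2.7130
  (35 − 43.754)²/43.754 = 1.7514
  (14 − 22.754)²/22.754 = 3.3679
  (44 − 35.246)²/35.246 = 2.1742
χ² = 2.7130 + 1.7514 + 3.3679 + 2.1742 = 10.01
df = (2−1)(2−1) = 1. Since 10.01 > 6.635, reject the null hypothesis of independence at α = 0.01.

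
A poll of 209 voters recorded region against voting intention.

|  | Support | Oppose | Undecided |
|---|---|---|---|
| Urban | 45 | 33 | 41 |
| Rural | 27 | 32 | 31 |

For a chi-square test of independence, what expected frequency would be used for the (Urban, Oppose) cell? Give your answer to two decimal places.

Row total (Urban) = 119; column total (Oppose) = 65; grand total N = 209.
Expected count = (row total × column total) / N = 119 × 65 / 209 = 37.01.

37.01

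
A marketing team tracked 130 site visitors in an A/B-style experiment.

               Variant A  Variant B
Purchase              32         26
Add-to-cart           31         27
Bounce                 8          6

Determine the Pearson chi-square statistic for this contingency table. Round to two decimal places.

0.08

Row totals: 58, 58, 14. Column totals: 71, 59. Grand total N = 130.
Expected counts (row total × column total / N):
  Purchase, Variant A: 58×71/130 = 31.677
  Purchase, Variant B: 58×59/130 = 26.323
  Add-to-cart, Variant A: 58×71/130 = 31.677
  Add-to-cart, Variant B: 58×59/130 = 26.323
  Bounce, Variant A: 14×71/130 = 7.646
  Bounce, Variant B: 14×59/130 = 6.354
Contributions (O − E)²/E:
  (32 − 31.677)²/31.677 = 0.0033
  (26 − 26.323)²/26.323 = 0.0040
  (31 − 31.677)²/31.677 = 0.0145
  (27 − 26.323)²/26.323 = 0.0174
  (8 − 7.646)²/7.646 = 0.0164
  (6 − 6.354)²/6.354 = 0.0197
χ² = 0.0033 + 0.0040 + 0.0145 + 0.0174 + 0.0164 + 0.0197 = 0.08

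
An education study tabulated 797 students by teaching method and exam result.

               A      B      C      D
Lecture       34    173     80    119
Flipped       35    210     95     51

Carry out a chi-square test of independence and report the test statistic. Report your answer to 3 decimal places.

Row totals: 406, 391. Column totals: 69, 383, 175, 170. Grand total N = 797.
Expected counts (row total × column total / N):
  Lecture, A: 406×69/797 = 35.1493
  Lecture, B: 406×383/797 = 195.1041
  Lecture, C: 406×175/797 = 89.1468
  Lecture, D: 406×170/797 = 86.5997
  Flipped, A: 391×69/797 = 33.8507
  Flipped, B: 391×383/797 = 187.8959
  Flipped, C: 391×175/797 = 85.8532
  Flipped, D: 391×170/797 = 83.4003
Contributions (O − E)²/E:
  (34 − 35.1493)²/35.1493 = 0.0376
  (173 − 195.1041)²/195.1041 = 2.5043
  (80 − 89.1468)²/89.1468 = 0.9385
  (119 − 86.5997)²/86.5997 = 12.1222
  (35 − 33.8507)²/33.8507 = 0.0390
  (210 − 187.8959)²/187.8959 = 2.6003
  (95 − 85.8532)²/85.8532 = 0.9745
  (51 − 83.4003)²/83.4003 = 12.5872
χ² = 0.0376 + 2.5043 + 0.9385 + 12.1222 + 0.0390 + 2.6003 + 0.9745 + 12.5872 = 31.804

31.804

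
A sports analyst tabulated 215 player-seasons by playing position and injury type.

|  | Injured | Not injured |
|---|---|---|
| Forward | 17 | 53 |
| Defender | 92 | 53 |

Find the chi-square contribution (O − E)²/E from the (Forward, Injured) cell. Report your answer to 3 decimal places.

Row total (Forward) = 70; column total (Injured) = 109; N = 215.
Expected count E = 70 × 109 / 215 = 35.48837.
Contribution = (O − E)²/E = (17 − 35.48837)² / 35.48837 = 9.632.

9.632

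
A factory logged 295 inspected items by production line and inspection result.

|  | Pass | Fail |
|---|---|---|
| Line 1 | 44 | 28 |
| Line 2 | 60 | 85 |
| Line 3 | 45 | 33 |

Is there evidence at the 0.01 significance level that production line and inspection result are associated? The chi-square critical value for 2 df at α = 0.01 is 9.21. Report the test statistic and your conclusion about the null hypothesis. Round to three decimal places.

9.683; reject H₀

Row totals: 72, 145, 78. Column totals: 149, 146. Grand total N = 295.
Expected counts (row total × column total / N):
  Line 1, Pass: 72×149/295 = 36.3661
  Line 1, Fail: 72×146/295 = 35.6339
  Line 2, Pass: 145×149/295 = 73.2373
  Line 2, Fail: 145×146/295 = 71.7627
  Line 3, Pass: 78×149/295 = 39.3966
  Line 3, Fail: 78×146/295 = 38.6034
Contributions (O − E)²/E:
  (44 − 36.3661)²/36.3661 = 1.6025
  (28 − 35.6339)²/35.6339 = 1.6354
  (60 − 73.2373)²/73.2373 = 2.3926
  (85 − 71.7627)²/71.7627 = 2.4417
  (45 − 39.3966)²/39.3966 = 0.7970
  (33 − 38.6034)²/38.6034 = 0.8134
χ² = 1.6025 + 1.6354 + 2.3926 + 2.4417 + 0.7970 + 0.8134 = 9.683
df = (3−1)(2−1) = 2. Since 9.683 > 9.21, reject the null hypothesis of independence at α = 0.01.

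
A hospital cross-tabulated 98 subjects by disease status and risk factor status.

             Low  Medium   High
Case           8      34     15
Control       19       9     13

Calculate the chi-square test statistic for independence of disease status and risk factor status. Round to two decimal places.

17.00

Row totals: 57, 41. Column totals: 27, 43, 28. Grand total N = 98.
Expected counts (row total × column total / N):
  Case, Low: 57×27/98 = 15.704
  Case, Medium: 57×43/98 = 25.010
  Case, High: 57×28/98 = 16.286
  Control, Low: 41×27/98 = 11.296
  Control, Medium: 41×43/98 = 17.990
  Control, High: 41×28/98 = 11.714
Contributions (O − E)²/E:
  (8 − 15.704)²/15.704 = 3.7794
  (34 − 25.010)²/25.010 = 3.2315
  (15 − 16.286)²/16.286 = 0.1015
  (19 − 11.296)²/11.296 = 5.2542
  (9 − 17.990)²/17.990 = 4.4925
  (13 − 11.714)²/11.714 = 0.1412
χ² = 3.7794 + 3.2315 + 0.1015 + 5.2542 + 4.4925 + 0.1412 = 17.00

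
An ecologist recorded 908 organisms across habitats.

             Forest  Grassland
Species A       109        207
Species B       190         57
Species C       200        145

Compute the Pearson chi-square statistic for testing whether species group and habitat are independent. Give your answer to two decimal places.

Row totals: 316, 247, 345. Column totals: 499, 409. Grand total N = 908.
Expected counts (row total × column total / N):
  Species A, Forest: 316×499/908 = 173.661
  Species A, Grassland: 316×409/908 = 142.339
  Species B, Forest: 247×499/908 = 135.741
  Species B, Grassland: 247×409/908 = 111.259
  Species C, Forest: 345×499/908 = 189.598
  Species C, Grassland: 345×409/908 = 155.402
Contributions (O − E)²/E:
  (109 − 173.661)²/173.661 = 24.0759
  (207 − 142.339)²/142.339 = 29.3739
  (190 − 135.741)²/135.741 = 21.6887
  (57 − 111.259)²/111.259 = 26.4611
  (200 − 189.598)²/189.598 = 0.5707
  (145 − 155.402)²/155.402 = 0.6963
χ² = 24.0759 + 29.3739 + 21.6887 + 26.4611 + 0.5707 + 0.6963 = 102.87

102.87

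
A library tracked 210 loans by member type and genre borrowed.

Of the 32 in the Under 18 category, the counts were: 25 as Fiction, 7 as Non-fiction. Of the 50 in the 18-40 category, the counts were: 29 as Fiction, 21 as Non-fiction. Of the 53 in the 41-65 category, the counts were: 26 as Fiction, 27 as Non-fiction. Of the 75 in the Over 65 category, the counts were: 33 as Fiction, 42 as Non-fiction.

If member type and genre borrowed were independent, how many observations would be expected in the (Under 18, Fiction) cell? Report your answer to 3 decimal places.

17.219

Row total (Under 18) = 32; column total (Fiction) = 113; grand total N = 210.
Expected count = (row total × column total) / N = 32 × 113 / 210 = 17.219.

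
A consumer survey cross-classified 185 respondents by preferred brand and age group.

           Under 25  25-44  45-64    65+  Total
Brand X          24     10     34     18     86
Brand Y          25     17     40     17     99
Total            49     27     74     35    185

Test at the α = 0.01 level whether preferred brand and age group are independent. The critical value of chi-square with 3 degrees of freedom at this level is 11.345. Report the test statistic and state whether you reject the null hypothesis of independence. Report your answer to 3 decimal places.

Grand total N = 185.
Expected counts (row total × column total / N):
  Brand X, Under 25: 86×49/185 = 22.7784
  Brand X, 25-44: 86×27/185 = 12.5514
  Brand X, 45-64: 86×74/185 = 34.4000
  Brand X, 65+: 86×35/185 = 16.2703
  Brand Y, Under 25: 99×49/185 = 26.2216
  Brand Y, 25-44: 99×27/185 = 14.4486
  Brand Y, 45-64: 99×74/185 = 39.6000
  Brand Y, 65+: 99×35/185 = 18.7297
Contributions (O − E)²/E:
  (24 − 22.7784)²/22.7784 = 0.0655
  (10 − 12.5514)²/12.5514 = 0.5186
  (34 − 34.4000)²/34.4000 = 0.0047
  (18 − 16.2703)²/16.2703 = 0.1839
  (25 − 26.2216)²/26.2216 = 0.0569
  (17 − 14.4486)²/14.4486 = 0.4505
  (40 − 39.6000)²/39.6000 = 0.0040
  (17 − 18.7297)²/18.7297 = 0.1597
χ² = 0.0655 + 0.5186 + 0.0047 + 0.1839 + 0.0569 + 0.4505 + 0.0040 + 0.1597 = 1.444
df = (2−1)(4−1) = 3. Since 1.444 < 11.345, fail to reject the null hypothesis of independence at α = 0.01.

1.444; fail to reject H₀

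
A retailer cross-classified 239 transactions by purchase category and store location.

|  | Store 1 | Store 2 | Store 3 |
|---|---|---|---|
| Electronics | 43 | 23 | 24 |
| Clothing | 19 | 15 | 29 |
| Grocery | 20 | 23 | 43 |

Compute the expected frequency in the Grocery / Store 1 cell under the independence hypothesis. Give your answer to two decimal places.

Row total (Grocery) = 86; column total (Store 1) = 82; grand total N = 239.
Expected count = (row total × column total) / N = 86 × 82 / 239 = 29.51.

29.51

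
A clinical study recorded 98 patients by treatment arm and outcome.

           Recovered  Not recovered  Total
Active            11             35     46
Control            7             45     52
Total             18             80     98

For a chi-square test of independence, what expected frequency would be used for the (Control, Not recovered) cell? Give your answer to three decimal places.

Row total (Control) = 52; column total (Not recovered) = 80; grand total N = 98.
Expected count = (row total × column total) / N = 52 × 80 / 98 = 42.449.

42.449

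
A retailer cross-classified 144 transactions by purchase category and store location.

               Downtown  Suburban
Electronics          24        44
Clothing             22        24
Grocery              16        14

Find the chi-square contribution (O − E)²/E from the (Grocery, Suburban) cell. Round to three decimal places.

Row total (Grocery) = 30; column total (Suburban) = 82; N = 144.
Expected count E = 30 × 82 / 144 = 17.08333.
Contribution = (O − E)²/E = (14 − 17.08333)² / 17.08333 = 0.557.

0.557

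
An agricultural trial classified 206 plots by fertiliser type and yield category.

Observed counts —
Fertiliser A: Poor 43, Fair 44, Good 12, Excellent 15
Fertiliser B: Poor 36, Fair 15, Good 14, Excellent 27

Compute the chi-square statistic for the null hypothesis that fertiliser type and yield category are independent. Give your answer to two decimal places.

16.29

Row totals: 114, 92. Column totals: 79, 59, 26, 42. Grand total N = 206.
Expected counts (row total × column total / N):
  Fertiliser A, Poor: 114×79/206 = 43.718
  Fertiliser A, Fair: 114×59/206 = 32.650
  Fertiliser A, Good: 114×26/206 = 14.388
  Fertiliser A, Excellent: 114×42/206 = 23.243
  Fertiliser B, Poor: 92×79/206 = 35.282
  Fertiliser B, Fair: 92×59/206 = 26.350
  Fertiliser B, Good: 92×26/206 = 11.612
  Fertiliser B, Excellent: 92×42/206 = 18.757
Contributions (O − E)²/E:
  (43 − 43.718)²/43.718 = 0.0118
  (44 − 32.650)²/32.650 = 3.9456
  (12 − 14.388)²/14.388 = 0.3963
  (15 − 23.243)²/23.243 = 2.9233
  (36 − 35.282)²/35.282 = 0.0146
  (15 − 26.350)²/26.350 = 4.8889
  (14 − 11.612)²/11.612 = 0.4911
  (27 − 18.757)²/18.757 = 3.6225
χ² = 0.0118 + 3.9456 + 0.3963 + 2.9233 + 0.0146 + 4.8889 + 0.4911 + 3.6225 = 16.29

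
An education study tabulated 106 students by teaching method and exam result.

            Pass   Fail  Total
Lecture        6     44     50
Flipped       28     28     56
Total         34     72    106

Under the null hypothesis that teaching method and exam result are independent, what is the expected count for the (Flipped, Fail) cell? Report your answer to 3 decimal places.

38.038

Row total (Flipped) = 56; column total (Fail) = 72; grand total N = 106.
Expected count = (row total × column total) / N = 56 × 72 / 106 = 38.038.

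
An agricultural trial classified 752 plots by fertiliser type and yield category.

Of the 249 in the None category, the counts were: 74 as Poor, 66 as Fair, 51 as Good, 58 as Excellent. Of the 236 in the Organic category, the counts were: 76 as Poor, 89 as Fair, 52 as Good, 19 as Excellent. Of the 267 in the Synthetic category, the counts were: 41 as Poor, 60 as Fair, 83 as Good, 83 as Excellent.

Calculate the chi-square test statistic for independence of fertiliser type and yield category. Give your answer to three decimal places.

66.302

Row totals: 249, 236, 267. Column totals: 191, 215, 186, 160. Grand total N = 752.
Expected counts (row total × column total / N):
  None, Poor: 249×191/752 = 63.2434
  None, Fair: 249×215/752 = 71.1902
  None, Good: 249×186/752 = 61.5878
  None, Excellent: 249×160/752 = 52.9787
  Organic, Poor: 236×191/752 = 59.9415
  Organic, Fair: 236×215/752 = 67.4734
  Organic, Good: 236×186/752 = 58.3723
  Organic, Excellent: 236×160/752 = 50.2128
  Synthetic, Poor: 267×191/752 = 67.8152
  Synthetic, Fair: 267×215/752 = 76.3364
  Synthetic, Good: 267×186/752 = 66.0399
  Synthetic, Excellent: 267×160/752 = 56.8085
Contributions (O − E)²/E:
  (74 − 63.2434)²/63.2434 = 1.8295
  (66 − 71.1902)²/71.1902 = 0.3784
  (51 − 61.5878)²/61.5878 = 1.8202
  (58 − 52.9787)²/52.9787 = 0.4759
  (76 − 59.9415)²/59.9415 = 4.3021
  (89 − 67.4734)²/67.4734 = 6.8678
  (52 − 58.3723)²/58.3723 = 0.6956
  (19 − 50.2128)²/50.2128 = 19.4022
  (41 − 67.8152)²/67.8152 = 10.6032
  (60 − 76.3364)²/76.3364 = 3.4961
  (83 − 66.0399)²/66.0399 = 4.3556
  (83 − 56.8085)²/56.8085 = 12.0756
χ² = 1.8295 + 0.3784 + 1.8202 + 0.4759 + 4.3021 + 6.8678 + 0.6956 + 19.4022 + 10.6032 + 3.4961 + 4.3556 + 12.0756 = 66.302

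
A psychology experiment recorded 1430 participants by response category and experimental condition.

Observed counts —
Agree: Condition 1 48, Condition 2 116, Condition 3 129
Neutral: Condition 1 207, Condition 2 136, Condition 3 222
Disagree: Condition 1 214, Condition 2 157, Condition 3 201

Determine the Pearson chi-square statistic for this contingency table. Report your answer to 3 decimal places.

51.099

Row totals: 293, 565, 572. Column totals: 469, 409, 552. Grand total N = 1430.
Expected counts (row total × column total / N):
  Agree, Condition 1: 293×469/1430 = 96.0958
  Agree, Condition 2: 293×409/1430 = 83.8021
  Agree, Condition 3: 293×552/1430 = 113.1021
  Neutral, Condition 1: 565×469/1430 = 185.3042
  Neutral, Condition 2: 565×409/1430 = 161.5979
  Neutral, Condition 3: 565×552/1430 = 218.0979
  Disagree, Condition 1: 572×469/1430 = 187.6000
  Disagree, Condition 2: 572×409/1430 = 163.6000
  Disagree, Condition 3: 572×552/1430 = 220.8000
Contributions (O − E)²/E:
  (48 − 96.0958)²/96.0958 = 24.0719
  (116 − 83.8021)²/83.8021 = 12.3709
  (129 − 113.1021)²/113.1021 = 2.2346
  (207 − 185.3042)²/185.3042 = 2.5402
  (136 − 161.5979)²/161.5979 = 4.0548
  (222 − 218.0979)²/218.0979 = 0.0698
  (214 − 187.6000)²/187.6000 = 3.7151
  (157 − 163.6000)²/163.6000 = 0.2663
  (201 − 220.8000)²/220.8000 = 1.7755
χ² = 24.0719 + 12.3709 + 2.2346 + 2.5402 + 4.0548 + 0.0698 + 3.7151 + 0.2663 + 1.7755 = 51.099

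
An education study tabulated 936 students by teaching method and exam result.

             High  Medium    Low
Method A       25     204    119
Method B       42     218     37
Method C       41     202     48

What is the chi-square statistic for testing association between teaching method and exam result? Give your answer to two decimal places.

55.02

Row totals: 348, 297, 291. Column totals: 108, 624, 204. Grand total N = 936.
Expected counts (row total × column total / N):
  Method A, High: 348×108/936 = 40.154
  Method A, Medium: 348×624/936 = 232.000
  Method A, Low: 348×204/936 = 75.846
  Method B, High: 297×108/936 = 34.269
  Method B, Medium: 297×624/936 = 198.000
  Method B, Low: 297×204/936 = 64.731
  Method C, High: 291×108/936 = 33.577
  Method C, Medium: 291×624/936 = 194.000
  Method C, Low: 291×204/936 = 63.423
Contributions (O − E)²/E:
  (25 − 40.154)²/40.154 = 5.7191
  (204 − 232.000)²/232.000 = 3.3793
  (119 − 75.846)²/75.846 = 24.5533
  (42 − 34.269)²/34.269 = 1.7441
  (218 − 198.000)²/198.000 = 2.0202
  (37 − 64.731)²/64.731 = 11.8801
  (41 − 33.577)²/33.577 = 1.6410
  (202 − 194.000)²/194.000 = 0.3299
  (48 − 63.423)²/63.423 = 3.7505
χ² = 5.7191 + 3.3793 + 24.5533 + 1.7441 + 2.0202 + 11.8801 + 1.6410 + 0.3299 + 3.7505 = 55.02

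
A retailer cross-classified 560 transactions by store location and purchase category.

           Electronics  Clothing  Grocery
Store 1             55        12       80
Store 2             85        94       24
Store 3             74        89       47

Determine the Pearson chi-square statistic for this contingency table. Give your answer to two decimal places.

Row totals: 147, 203, 210. Column totals: 214, 195, 151. Grand total N = 560.
Expected counts (row total × column total / N):
  Store 1, Electronics: 147×214/560 = 56.175
  Store 1, Clothing: 147×195/560 = 51.188
  Store 1, Grocery: 147×151/560 = 39.638
  Store 2, Electronics: 203×214/560 = 77.575
  Store 2, Clothing: 203×195/560 = 70.688
  Store 2, Grocery: 203×151/560 = 54.737
  Store 3, Electronics: 210×214/560 = 80.250
  Store 3, Clothing: 210×195/560 = 73.125
  Store 3, Grocery: 210×151/560 = 56.625
Contributions (O − E)²/E:
  (55 − 56.175)²/56.175 = 0.0246
  (12 − 51.188)²/51.188 = 30.0012
  (80 − 39.638)²/39.638 = 41.0992
  (85 − 77.575)²/77.575 = 0.7107
  (94 − 70.688)²/70.688 = 7.6880
  (24 − 54.737)²/54.737 = 17.2600
  (74 − 80.250)²/80.250 = 0.4868
  (89 − 73.125)²/73.125 = 3.4464
  (47 − 56.625)²/56.625 = 1.6360
χ² = 0.0246 + 30.0012 + 41.0992 + 0.7107 + 7.6880 + 17.2600 + 0.4868 + 3.4464 + 1.6360 = 102.35

102.35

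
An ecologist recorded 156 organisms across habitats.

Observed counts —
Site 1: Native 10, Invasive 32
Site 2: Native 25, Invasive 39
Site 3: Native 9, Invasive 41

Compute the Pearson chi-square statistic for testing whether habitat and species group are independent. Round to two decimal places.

6.70

Row totals: 42, 64, 50. Column totals: 44, 112. Grand total N = 156.
Expected counts (row total × column total / N):
  Site 1, Native: 42×44/156 = 11.8462
  Site 1, Invasive: 42×112/156 = 30.1538
  Site 2, Native: 64×44/156 = 18.0513
  Site 2, Invasive: 64×112/156 = 45.9487
  Site 3, Native: 50×44/156 = 14.1026
  Site 3, Invasive: 50×112/156 = 35.8974
Contributions (O − E)²/E:
  (10 − 11.8462)²/11.8462 = 0.2877
  (32 − 30.1538)²/30.1538 = 0.1130
  (25 − 18.0513)²/18.0513 = 2.6748
  (39 − 45.9487)²/45.9487 = 1.0508
  (9 − 14.1026)²/14.1026 = 1.8462
  (41 − 35.8974)²/35.8974 = 0.7253
χ² = 0.2877 + 0.1130 + 2.6748 + 1.0508 + 1.8462 + 0.7253 = 6.70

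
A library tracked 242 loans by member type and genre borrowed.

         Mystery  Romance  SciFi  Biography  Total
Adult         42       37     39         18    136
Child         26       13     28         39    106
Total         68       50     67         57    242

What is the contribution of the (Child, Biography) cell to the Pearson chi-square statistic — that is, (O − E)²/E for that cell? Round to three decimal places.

Row total (Child) = 106; column total (Biography) = 57; N = 242.
Expected count E = 106 × 57 / 242 = 24.966942.
Contribution = (O − E)²/E = (39 − 24.966942)² / 24.966942 = 7.887.

7.887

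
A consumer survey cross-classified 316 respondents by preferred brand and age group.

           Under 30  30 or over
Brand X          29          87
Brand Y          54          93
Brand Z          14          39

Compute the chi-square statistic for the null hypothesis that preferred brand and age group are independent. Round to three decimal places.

4.745

Row totals: 116, 147, 53. Column totals: 97, 219. Grand total N = 316.
Expected counts (row total × column total / N):
  Brand X, Under 30: 116×97/316 = 35.60759
  Brand X, 30 or over: 116×219/316 = 80.39241
  Brand Y, Under 30: 147×97/316 = 45.12342
  Brand Y, 30 or over: 147×219/316 = 101.87658
  Brand Z, Under 30: 53×97/316 = 16.26899
  Brand Z, 30 or over: 53×219/316 = 36.73101
Contributions (O − E)²/E:
  (29 − 35.60759)²/35.60759 = 1.2261
  (87 − 80.39241)²/80.39241 = 0.5431
  (54 − 45.12342)²/45.12342 = 1.7462
  (93 − 101.87658)²/101.87658 = 0.7734
  (14 − 16.26899)²/16.26899 = 0.3164
  (39 − 36.73101)²/36.73101 = 0.1402
χ² = 1.2261 + 0.5431 + 1.7462 + 0.7734 + 0.3164 + 0.1402 = 4.745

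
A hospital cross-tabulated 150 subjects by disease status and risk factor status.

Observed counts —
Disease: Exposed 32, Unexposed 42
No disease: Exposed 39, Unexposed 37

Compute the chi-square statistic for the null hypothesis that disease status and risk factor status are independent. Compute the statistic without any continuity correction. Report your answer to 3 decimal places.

0.980

Row totals: 74, 76. Column totals: 71, 79. Grand total N = 150.
Expected counts (row total × column total / N):
  Disease, Exposed: 74×71/150 = 35.0267
  Disease, Unexposed: 74×79/150 = 38.9733
  No disease, Exposed: 76×71/150 = 35.9733
  No disease, Unexposed: 76×79/150 = 40.0267
Contributions (O − E)²/E:
  (32 − 35.0267)²/35.0267 = 0.2615
  (42 − 38.9733)²/38.9733 = 0.2351
  (39 − 35.9733)²/35.9733 = 0.2547
  (37 − 40.0267)²/40.0267 = 0.2289
χ² = 0.2615 + 0.2351 + 0.2547 + 0.2289 = 0.980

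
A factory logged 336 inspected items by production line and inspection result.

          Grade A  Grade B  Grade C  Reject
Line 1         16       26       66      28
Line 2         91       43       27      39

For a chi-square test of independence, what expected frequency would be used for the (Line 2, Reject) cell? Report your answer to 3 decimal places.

Row total (Line 2) = 200; column total (Reject) = 67; grand total N = 336.
Expected count = (row total × column total) / N = 200 × 67 / 336 = 39.881.

39.881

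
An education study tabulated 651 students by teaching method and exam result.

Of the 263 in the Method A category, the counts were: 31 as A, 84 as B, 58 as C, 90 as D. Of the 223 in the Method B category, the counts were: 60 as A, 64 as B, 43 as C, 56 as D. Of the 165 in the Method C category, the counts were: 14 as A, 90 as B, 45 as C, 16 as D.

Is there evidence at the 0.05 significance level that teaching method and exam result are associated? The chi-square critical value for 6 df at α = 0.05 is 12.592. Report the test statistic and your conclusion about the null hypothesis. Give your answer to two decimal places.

72.25; reject H₀

Row totals: 263, 223, 165. Column totals: 105, 238, 146, 162. Grand total N = 651.
Expected counts (row total × column total / N):
  Method A, A: 263×105/651 = 42.419
  Method A, B: 263×238/651 = 96.151
  Method A, C: 263×146/651 = 58.983
  Method A, D: 263×162/651 = 65.447
  Method B, A: 223×105/651 = 35.968
  Method B, B: 223×238/651 = 81.527
  Method B, C: 223×146/651 = 50.012
  Method B, D: 223×162/651 = 55.493
  Method C, A: 165×105/651 = 26.613
  Method C, B: 165×238/651 = 60.323
  Method C, C: 165×146/651 = 37.005
  Method C, D: 165×162/651 = 41.060
Contributions (O − E)²/E:
  (31 − 42.419)²/42.419 = 3.0739
  (84 − 96.151)²/96.151 = 1.5356
  (58 − 58.983)²/58.983 = 0.0164
  (90 − 65.447)²/65.447 = 9.2113
  (60 − 35.968)²/35.968 = 16.0570
  (64 − 81.527)²/81.527 = 3.7680
  (43 − 50.012)²/50.012 = 0.9831
  (56 − 55.493)²/55.493 = 0.0046
  (14 − 26.613)²/26.613 = 5.9778
  (90 − 60.323)²/60.323 = 14.6001
  (45 − 37.005)²/37.005 = 1.7273
  (16 − 41.060)²/41.060 = 15.2948
χ² = 3.0739 + 1.5356 + 0.0164 + 9.2113 + 16.0570 + 3.7680 + 0.9831 + 0.0046 + 5.9778 + 14.6001 + 1.7273 + 15.2948 = 72.25
df = (3−1)(4−1) = 6. Since 72.25 > 12.592, reject the null hypothesis of independence at α = 0.05.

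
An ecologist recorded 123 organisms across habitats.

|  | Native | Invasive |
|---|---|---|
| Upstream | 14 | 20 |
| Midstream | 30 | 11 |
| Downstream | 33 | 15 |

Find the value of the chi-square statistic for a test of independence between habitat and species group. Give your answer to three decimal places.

9.398

Row totals: 34, 41, 48. Column totals: 77, 46. Grand total N = 123.
Expected counts (row total × column total / N):
  Upstream, Native: 34×77/123 = 21.2846
  Upstream, Invasive: 34×46/123 = 12.7154
  Midstream, Native: 41×77/123 = 25.6667
  Midstream, Invasive: 41×46/123 = 15.3333
  Downstream, Native: 48×77/123 = 30.0488
  Downstream, Invasive: 48×46/123 = 17.9512
Contributions (O − E)²/E:
  (14 − 21.2846)²/21.2846 = 2.4931
  (20 − 12.7154)²/12.7154 = 4.1733
  (30 − 25.6667)²/25.6667 = 0.7316
  (11 − 15.3333)²/15.3333 = 1.2246
  (33 − 30.0488)²/30.0488 = 0.2898
  (15 − 17.9512)²/17.9512 = 0.4852
χ² = 2.4931 + 4.1733 + 0.7316 + 1.2246 + 0.2898 + 0.4852 = 9.398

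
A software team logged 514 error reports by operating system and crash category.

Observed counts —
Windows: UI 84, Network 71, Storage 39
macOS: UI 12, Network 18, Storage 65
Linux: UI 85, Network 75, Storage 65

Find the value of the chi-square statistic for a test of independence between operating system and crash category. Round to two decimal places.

Row totals: 194, 95, 225. Column totals: 181, 164, 169. Grand total N = 514.
Expected counts (row total × column total / N):
  Windows, UI: 194×181/514 = 68.315
  Windows, Network: 194×164/514 = 61.899
  Windows, Storage: 194×169/514 = 63.786
  macOS, UI: 95×181/514 = 33.453
  macOS, Network: 95×164/514 = 30.311
  macOS, Storage: 95×169/514 = 31.235
  Linux, UI: 225×181/514 = 79.232
  Linux, Network: 225×164/514 = 71.790
  Linux, Storage: 225×169/514 = 73.979
Contributions (O − E)²/E:
  (84 − 68.315)²/68.315 = 3.6012
  (71 − 61.899)²/61.899 = 1.3381
  (39 − 63.786)²/63.786 = 9.6314
  (12 − 33.453)²/33.453 = 13.7575
  (18 − 30.311)²/30.311 = 5.0002
  (65 − 31.235)²/31.235 = 36.4999
  (85 − 79.232)²/79.232 = 0.4199
  (75 − 71.790)²/71.790 = 0.1435
  (65 − 73.979)²/73.979 = 1.0898
χ² = 3.6012 + 1.3381 + 9.6314 + 13.7575 + 5.0002 + 36.4999 + 0.4199 + 0.1435 + 1.0898 = 71.48

71.48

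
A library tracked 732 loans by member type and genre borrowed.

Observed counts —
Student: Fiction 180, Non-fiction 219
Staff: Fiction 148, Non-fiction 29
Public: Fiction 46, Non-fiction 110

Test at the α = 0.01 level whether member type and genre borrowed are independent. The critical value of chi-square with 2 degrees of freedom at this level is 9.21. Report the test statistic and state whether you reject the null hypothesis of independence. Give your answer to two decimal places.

109.78; reject H₀

Row totals: 399, 177, 156. Column totals: 374, 358. Grand total N = 732.
Expected counts (row total × column total / N):
  Student, Fiction: 399×374/732 = 203.861
  Student, Non-fiction: 399×358/732 = 195.139
  Staff, Fiction: 177×374/732 = 90.434
  Staff, Non-fiction: 177×358/732 = 86.566
  Public, Fiction: 156×374/732 = 79.705
  Public, Non-fiction: 156×358/732 = 76.295
Contributions (O − E)²/E:
  (180 − 203.861)²/203.861 = 2.7928
  (219 − 195.139)²/195.139 = 2.9177
  (148 − 90.434)²/90.434 = 36.6438
  (29 − 86.566)²/86.566 = 38.2811
  (46 − 79.705)²/79.705 = 14.2529
  (110 − 76.295)²/76.295 = 14.8899
χ² = 2.7928 + 2.9177 + 36.6438 + 38.2811 + 14.2529 + 14.8899 = 109.78
df = (3−1)(2−1) = 2. Since 109.78 > 9.21, reject the null hypothesis of independence at α = 0.01.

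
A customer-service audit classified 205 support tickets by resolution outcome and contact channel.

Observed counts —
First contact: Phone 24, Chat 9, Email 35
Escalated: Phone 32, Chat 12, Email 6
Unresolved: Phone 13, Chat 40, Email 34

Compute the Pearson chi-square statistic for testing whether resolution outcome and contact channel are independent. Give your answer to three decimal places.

49.798

Row totals: 68, 50, 87. Column totals: 69, 61, 75. Grand total N = 205.
Expected counts (row total × column total / N):
  First contact, Phone: 68×69/205 = 22.8878
  First contact, Chat: 68×61/205 = 20.2341
  First contact, Email: 68×75/205 = 24.8780
  Escalated, Phone: 50×69/205 = 16.8293
  Escalated, Chat: 50×61/205 = 14.8780
  Escalated, Email: 50×75/205 = 18.2927
  Unresolved, Phone: 87×69/205 = 29.2829
  Unresolved, Chat: 87×61/205 = 25.8878
  Unresolved, Email: 87×75/205 = 31.8293
Contributions (O − E)²/E:
  (24 − 22.8878)²/22.8878 = 0.0540
  (9 − 20.2341)²/20.2341 = 6.2372
  (35 − 24.8780)²/24.8780 = 4.1183
  (32 − 16.8293)²/16.8293 = 13.6756
  (12 − 14.8780)²/14.8780 = 0.5567
  (6 − 18.2927)²/18.2927 = 8.2607
  (13 − 29.2829)²/29.2829 = 9.0542
  (40 − 25.8878)²/25.8878 = 7.6930
  (34 − 31.8293)²/31.8293 = 0.1480
χ² = 0.0540 + 6.2372 + 4.1183 + 13.6756 + 0.5567 + 8.2607 + 9.0542 + 7.6930 + 0.1480 = 49.798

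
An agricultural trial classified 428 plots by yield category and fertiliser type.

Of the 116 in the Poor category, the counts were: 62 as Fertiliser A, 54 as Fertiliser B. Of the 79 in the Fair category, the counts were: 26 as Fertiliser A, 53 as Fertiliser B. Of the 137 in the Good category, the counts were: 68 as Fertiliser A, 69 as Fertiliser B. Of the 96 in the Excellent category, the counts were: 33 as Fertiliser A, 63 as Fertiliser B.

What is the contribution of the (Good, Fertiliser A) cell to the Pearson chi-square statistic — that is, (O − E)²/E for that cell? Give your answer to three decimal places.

Row total (Good) = 137; column total (Fertiliser A) = 189; N = 428.
Expected count E = 137 × 189 / 428 = 60.4977.
Contribution = (O − E)²/E = (68 − 60.4977)² / 60.4977 = 0.930.

0.930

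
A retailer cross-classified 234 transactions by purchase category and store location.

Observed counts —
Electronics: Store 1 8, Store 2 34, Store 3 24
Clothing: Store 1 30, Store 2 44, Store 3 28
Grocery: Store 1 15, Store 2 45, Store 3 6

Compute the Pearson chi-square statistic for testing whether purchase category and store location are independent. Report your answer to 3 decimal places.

20.511

Row totals: 66, 102, 66. Column totals: 53, 123, 58. Grand total N = 234.
Expected counts (row total × column total / N):
  Electronics, Store 1: 66×53/234 = 14.9487
  Electronics, Store 2: 66×123/234 = 34.6923
  Electronics, Store 3: 66×58/234 = 16.3590
  Clothing, Store 1: 102×53/234 = 23.1026
  Clothing, Store 2: 102×123/234 = 53.6154
  Clothing, Store 3: 102×58/234 = 25.2821
  Grocery, Store 1: 66×53/234 = 14.9487
  Grocery, Store 2: 66×123/234 = 34.6923
  Grocery, Store 3: 66×58/234 = 16.3590
Contributions (O − E)²/E:
  (8 − 14.9487)²/14.9487 = 3.2300
  (34 − 34.6923)²/34.6923 = 0.0138
  (24 − 16.3590)²/16.3590 = 3.5690
  (30 − 23.1026)²/23.1026 = 2.0593
  (44 − 53.6154)²/53.6154 = 1.7244
  (28 − 25.2821)²/25.2821 = 0.2922
  (15 − 14.9487)²/14.9487 = 0.0002
  (45 − 34.6923)²/34.6923 = 3.0626
  (6 − 16.3590)²/16.3590 = 6.5596
χ² = 3.2300 + 0.0138 + 3.5690 + 2.0593 + 1.7244 + 0.2922 + 0.0002 + 3.0626 + 6.5596 = 20.511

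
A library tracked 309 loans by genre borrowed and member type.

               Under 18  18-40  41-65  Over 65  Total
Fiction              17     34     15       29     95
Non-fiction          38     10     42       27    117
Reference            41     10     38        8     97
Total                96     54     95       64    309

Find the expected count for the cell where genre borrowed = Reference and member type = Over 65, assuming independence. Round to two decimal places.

20.09

Row total (Reference) = 97; column total (Over 65) = 64; grand total N = 309.
Expected count = (row total × column total) / N = 97 × 64 / 309 = 20.09.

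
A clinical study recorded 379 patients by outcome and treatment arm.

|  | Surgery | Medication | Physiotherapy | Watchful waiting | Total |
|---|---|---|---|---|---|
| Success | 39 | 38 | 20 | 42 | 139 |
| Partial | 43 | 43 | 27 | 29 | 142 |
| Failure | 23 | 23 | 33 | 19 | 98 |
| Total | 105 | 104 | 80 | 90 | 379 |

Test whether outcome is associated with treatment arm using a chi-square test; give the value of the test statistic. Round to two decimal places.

Grand total N = 379.
Expected counts (row total × column total / N):
  Success, Surgery: 139×105/379 = 38.509
  Success, Medication: 139×104/379 = 38.142
  Success, Physiotherapy: 139×80/379 = 29.340
  Success, Watchful waiting: 139×90/379 = 33.008
  Partial, Surgery: 142×105/379 = 39.340
  Partial, Medication: 142×104/379 = 38.966
  Partial, Physiotherapy: 142×80/379 = 29.974
  Partial, Watchful waiting: 142×90/379 = 33.720
  Failure, Surgery: 98×105/379 = 27.150
  Failure, Medication: 98×104/379 = 26.892
  Failure, Physiotherapy: 98×80/379 = 20.686
  Failure, Watchful waiting: 98×90/379 = 23.272
Contributions (O − E)²/E:
  (39 − 38.509)²/38.509 = 0.0063
  (38 − 38.142)²/38.142 = 0.0005
  (20 − 29.340)²/29.340 = 2.9733
  (42 − 33.008)²/33.008 = 2.4496
  (43 − 39.340)²/39.340 = 0.3405
  (43 − 38.966)²/38.966 = 0.4176
  (27 − 29.974)²/29.974 = 0.2951
  (29 − 33.720)²/33.720 = 0.6607
  (23 − 27.150)²/27.150 = 0.6343
  (23 − 26.892)²/26.892 = 0.5633
  (33 − 20.686)²/20.686 = 7.3303
  (19 − 23.272)²/23.272 = 0.7842
χ² = 0.0063 + 0.0005 + 2.9733 + 2.4496 + 0.3405 + 0.4176 + 0.2951 + 0.6607 + 0.6343 + 0.5633 + 7.3303 + 0.7842 = 16.46

16.46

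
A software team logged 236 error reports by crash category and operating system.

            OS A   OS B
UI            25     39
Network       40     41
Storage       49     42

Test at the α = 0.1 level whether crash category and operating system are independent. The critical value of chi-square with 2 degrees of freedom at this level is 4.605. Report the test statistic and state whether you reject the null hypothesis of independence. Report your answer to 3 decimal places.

Row totals: 64, 81, 91. Column totals: 114, 122. Grand total N = 236.
Expected counts (row total × column total / N):
  UI, OS A: 64×114/236 = 30.9153
  UI, OS B: 64×122/236 = 33.0847
  Network, OS A: 81×114/236 = 39.1271
  Network, OS B: 81×122/236 = 41.8729
  Storage, OS A: 91×114/236 = 43.9576
  Storage, OS B: 91×122/236 = 47.0424
Contributions (O − E)²/E:
  (25 − 30.9153)²/30.9153 = 1.1318
  (39 − 33.0847)²/33.0847 = 1.0576
  (40 − 39.1271)²/39.1271 = 0.0195
  (41 − 41.8729)²/41.8729 = 0.0182
  (49 − 43.9576)²/43.9576 = 0.5784
  (42 − 47.0424)²/47.0424 = 0.5405
χ² = 1.1318 + 1.0576 + 0.0195 + 0.0182 + 0.5784 + 0.5405 = 3.346
df = (3−1)(2−1) = 2. Since 3.346 < 4.605, fail to reject the null hypothesis of independence at α = 0.1.

3.346; fail to reject H₀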